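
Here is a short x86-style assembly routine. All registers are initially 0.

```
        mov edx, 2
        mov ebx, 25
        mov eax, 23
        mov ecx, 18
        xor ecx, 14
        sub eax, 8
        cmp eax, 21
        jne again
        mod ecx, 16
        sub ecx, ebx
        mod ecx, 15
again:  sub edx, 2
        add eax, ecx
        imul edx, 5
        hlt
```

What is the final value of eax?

mov edx, 2 → edx=2
mov ebx, 25 → ebx=25
mov eax, 23 → eax=23
mov ecx, 18 → ecx=18
xor ecx, 14 → ecx=18^14=28
sub eax, 8 → eax=23-8=15
cmp eax, 21  (cmp 15,21)
jne again: taken
sub edx, 2 → edx=2-2=0
add eax, ecx → eax=15+28=43
imul edx, 5 → edx=0*5=0
halt.

43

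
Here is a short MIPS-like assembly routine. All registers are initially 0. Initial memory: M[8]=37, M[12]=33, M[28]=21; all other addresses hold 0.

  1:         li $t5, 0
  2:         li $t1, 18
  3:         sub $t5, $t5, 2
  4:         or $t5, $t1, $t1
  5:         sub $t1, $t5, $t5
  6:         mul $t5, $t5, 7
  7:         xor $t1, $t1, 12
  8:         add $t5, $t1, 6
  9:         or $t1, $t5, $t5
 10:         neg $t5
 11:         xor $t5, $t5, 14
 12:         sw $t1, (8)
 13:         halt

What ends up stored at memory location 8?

li $t5, 0 → $t5=0
li $t1, 18 → $t1=18
sub $t5, $t5, 2 → $t5=0-2=-2
or $t5, $t1, $t1 → $t5=18|18=18
sub $t1, $t5, $t5 → $t1=18-18=0
mul $t5, $t5, 7 → $t5=18*7=126
xor $t1, $t1, 12 → $t1=0^12=12
add $t5, $t1, 6 → $t5=12+6=18
or $t1, $t5, $t5 → $t1=18|18=18
neg $t5 → $t5=-(18)=-18
xor $t5, $t5, 14 → $t5=(-18)^14=-32
sw $t1, (8) → M[8]=18
halt.

18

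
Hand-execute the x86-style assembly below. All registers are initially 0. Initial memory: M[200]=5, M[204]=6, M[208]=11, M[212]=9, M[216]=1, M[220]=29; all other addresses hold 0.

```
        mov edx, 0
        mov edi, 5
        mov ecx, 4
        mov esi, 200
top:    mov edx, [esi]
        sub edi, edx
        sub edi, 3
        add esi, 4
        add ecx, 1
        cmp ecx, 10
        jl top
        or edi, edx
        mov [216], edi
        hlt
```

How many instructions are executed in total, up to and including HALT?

edx=0
edi=5
ecx=4
esi=200
edx=M[200]=5
edi=5-5=0
edi=0-3=-3
esi=200+4=204
ecx=4+1=5
cmp ecx, 10  (cmp 5,10)
jl top: taken
edx=M[204]=6
edi=(-3)-6=-9
edi=(-9)-3=-12
esi=204+4=208
ecx=5+1=6
cmp ecx, 10  (cmp 6,10)
jl top: taken
edx=M[208]=11
edi=(-12)-11=-23
edi=(-23)-3=-26
esi=208+4=212
ecx=6+1=7
cmp ecx, 10  (cmp 7,10)
jl top: taken
edx=M[212]=9
edi=(-26)-9=-35
edi=(-35)-3=-38
esi=212+4=216
ecx=7+1=8
cmp ecx, 10  (cmp 8,10)
jl top: taken
edx=M[216]=1
edi=(-38)-1=-39
edi=(-39)-3=-42
esi=216+4=220
ecx=8+1=9
cmp ecx, 10  (cmp 9,10)
jl top: taken
edx=M[220]=29
edi=(-42)-29=-71
edi=(-71)-3=-74
esi=220+4=224
ecx=9+1=10
cmp ecx, 10  (cmp 10,10)
jl top: not taken
edi=(-74)|29=-65
mov [216], edi → M[216]=-65
halt.
Total executed instructions: 49.

49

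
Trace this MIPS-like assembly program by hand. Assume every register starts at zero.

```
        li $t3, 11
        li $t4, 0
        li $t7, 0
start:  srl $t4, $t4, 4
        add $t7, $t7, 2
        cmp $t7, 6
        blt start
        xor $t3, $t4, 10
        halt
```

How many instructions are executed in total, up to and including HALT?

$t3=11
$t4=0
$t7=0
$t4=0>>4=0
$t7=0+2=2
cmp $t7, 6  (cmp 2,6)
blt start: taken
$t4=0>>4=0
$t7=2+2=4
cmp $t7, 6  (cmp 4,6)
blt start: taken
$t4=0>>4=0
$t7=4+2=6
cmp $t7, 6  (cmp 6,6)
blt start: not taken
$t3=0^10=10
halt.
Total executed instructions: 17.

17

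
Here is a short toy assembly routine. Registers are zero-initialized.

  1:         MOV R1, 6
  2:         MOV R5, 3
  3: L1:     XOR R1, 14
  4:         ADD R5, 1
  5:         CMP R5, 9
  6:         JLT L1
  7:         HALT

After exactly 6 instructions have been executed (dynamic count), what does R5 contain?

MOV R1, 6 → R1=6
MOV R5, 3 → R5=3
XOR R1, 14 → R1=6^14=8
ADD R5, 1 → R5=3+1=4
CMP R5, 9  (cmp 4,9)
JLT L1: taken
After step 6: R5 = 4.

4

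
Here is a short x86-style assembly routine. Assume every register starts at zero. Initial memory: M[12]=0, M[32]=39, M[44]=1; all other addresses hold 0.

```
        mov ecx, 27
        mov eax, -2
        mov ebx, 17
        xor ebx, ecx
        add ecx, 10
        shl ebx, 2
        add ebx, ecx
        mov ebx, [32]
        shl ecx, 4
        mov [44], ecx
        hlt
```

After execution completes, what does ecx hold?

592

mov ecx, 27 → ecx=27
mov eax, -2 → eax=-2
mov ebx, 17 → ebx=17
xor ebx, ecx → ebx=17^27=10
add ecx, 10 → ecx=27+10=37
shl ebx, 2 → ebx=10<<2=40
add ebx, ecx → ebx=40+37=77
mov ebx, [32] → ebx=M[32]=39
shl ecx, 4 → ecx=37<<4=592
mov [44], ecx → M[44]=592
halt.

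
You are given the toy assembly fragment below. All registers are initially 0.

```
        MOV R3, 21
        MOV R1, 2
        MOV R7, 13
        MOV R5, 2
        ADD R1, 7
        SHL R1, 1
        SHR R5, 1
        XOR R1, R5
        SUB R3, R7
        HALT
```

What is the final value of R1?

19

after MOV R3, 21: R3=21
after MOV R1, 2: R1=2
after MOV R7, 13: R7=13
after MOV R5, 2: R5=2
after ADD R1, 7: R1=2+7=9
after SHL R1, 1: R1=9<<1=18
after SHR R5, 1: R5=2>>1=1
after XOR R1, R5: R1=18^1=19
after SUB R3, R7: R3=21-13=8
halt.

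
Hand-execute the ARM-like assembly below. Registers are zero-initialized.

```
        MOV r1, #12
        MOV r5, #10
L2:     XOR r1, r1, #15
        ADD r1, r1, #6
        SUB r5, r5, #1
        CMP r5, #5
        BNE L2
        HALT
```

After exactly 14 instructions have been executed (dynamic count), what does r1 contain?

9

r1=12
r5=10
r1=12^15=3
r1=3+6=9
r5=10-1=9
CMP r5, #5  (cmp 9,5)
BNE L2: taken
r1=9^15=6
r1=6+6=12
r5=9-1=8
CMP r5, #5  (cmp 8,5)
BNE L2: taken
r1=12^15=3
r1=3+6=9
After step 14: r1 = 9.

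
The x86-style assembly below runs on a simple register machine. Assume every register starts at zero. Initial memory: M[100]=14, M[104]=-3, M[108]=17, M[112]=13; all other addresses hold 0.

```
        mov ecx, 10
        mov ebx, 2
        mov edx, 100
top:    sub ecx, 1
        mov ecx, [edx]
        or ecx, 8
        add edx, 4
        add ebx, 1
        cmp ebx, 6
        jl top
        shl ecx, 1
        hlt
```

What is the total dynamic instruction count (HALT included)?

33

after mov ecx, 10: ecx=10
after mov ebx, 2: ebx=2
after mov edx, 100: edx=100
after sub ecx, 1: ecx=10-1=9
after mov ecx, [edx]: ecx=M[100]=14
after or ecx, 8: ecx=14|8=14
after add edx, 4: edx=100+4=104
after add ebx, 1: ebx=2+1=3
cmp ebx, 6  (cmp 3,6)
jl top: taken
after sub ecx, 1: ecx=14-1=13
after mov ecx, [edx]: ecx=M[104]=-3
after or ecx, 8: ecx=(-3)|8=-3
after add edx, 4: edx=104+4=108
after add ebx, 1: ebx=3+1=4
cmp ebx, 6  (cmp 4,6)
jl top: taken
after sub ecx, 1: ecx=(-3)-1=-4
after mov ecx, [edx]: ecx=M[108]=17
after or ecx, 8: ecx=17|8=25
after add edx, 4: edx=108+4=112
after add ebx, 1: ebx=4+1=5
cmp ebx, 6  (cmp 5,6)
jl top: taken
after sub ecx, 1: ecx=25-1=24
after mov ecx, [edx]: ecx=M[112]=13
after or ecx, 8: ecx=13|8=13
after add edx, 4: edx=112+4=116
after add ebx, 1: ebx=5+1=6
cmp ebx, 6  (cmp 6,6)
jl top: not taken
after shl ecx, 1: ecx=13<<1=26
halt.
Total executed instructions: 33.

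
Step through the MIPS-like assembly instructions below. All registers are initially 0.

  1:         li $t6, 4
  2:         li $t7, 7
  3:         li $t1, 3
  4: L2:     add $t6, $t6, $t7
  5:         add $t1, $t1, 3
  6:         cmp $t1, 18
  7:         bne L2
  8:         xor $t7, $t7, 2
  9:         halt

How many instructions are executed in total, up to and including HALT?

after li $t6, 4: $t6=4
after li $t7, 7: $t7=7
after li $t1, 3: $t1=3
after add $t6, $t6, $t7: $t6=4+7=11
after add $t1, $t1, 3: $t1=3+3=6
cmp $t1, 18  (cmp 6,18)
bne L2: taken
after add $t6, $t6, $t7: $t6=11+7=18
after add $t1, $t1, 3: $t1=6+3=9
cmp $t1, 18  (cmp 9,18)
bne L2: taken
after add $t6, $t6, $t7: $t6=18+7=25
after add $t1, $t1, 3: $t1=9+3=12
cmp $t1, 18  (cmp 12,18)
bne L2: taken
after add $t6, $t6, $t7: $t6=25+7=32
after add $t1, $t1, 3: $t1=12+3=15
cmp $t1, 18  (cmp 15,18)
bne L2: taken
after add $t6, $t6, $t7: $t6=32+7=39
after add $t1, $t1, 3: $t1=15+3=18
cmp $t1, 18  (cmp 18,18)
bne L2: not taken
after xor $t7, $t7, 2: $t7=7^2=5
halt.
Total executed instructions: 25.

25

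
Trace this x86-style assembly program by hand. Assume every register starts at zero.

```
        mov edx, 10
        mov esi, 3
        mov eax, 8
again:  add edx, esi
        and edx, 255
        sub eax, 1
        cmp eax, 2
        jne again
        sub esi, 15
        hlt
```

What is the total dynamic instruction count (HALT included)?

mov edx, 10 → edx=10
mov esi, 3 → esi=3
mov eax, 8 → eax=8
add edx, esi → edx=10+3=13
and edx, 255 → edx=13&255=13
sub eax, 1 → eax=8-1=7
cmp eax, 2  (cmp 7,2)
jne again: taken
add edx, esi → edx=13+3=16
and edx, 255 → edx=16&255=16
sub eax, 1 → eax=7-1=6
cmp eax, 2  (cmp 6,2)
jne again: taken
add edx, esi → edx=16+3=19
and edx, 255 → edx=19&255=19
sub eax, 1 → eax=6-1=5
cmp eax, 2  (cmp 5,2)
jne again: taken
add edx, esi → edx=19+3=22
and edx, 255 → edx=22&255=22
sub eax, 1 → eax=5-1=4
cmp eax, 2  (cmp 4,2)
jne again: taken
add edx, esi → edx=22+3=25
and edx, 255 → edx=25&255=25
sub eax, 1 → eax=4-1=3
cmp eax, 2  (cmp 3,2)
jne again: taken
add edx, esi → edx=25+3=28
and edx, 255 → edx=28&255=28
sub eax, 1 → eax=3-1=2
cmp eax, 2  (cmp 2,2)
jne again: not taken
sub esi, 15 → esi=3-15=-12
halt.
Total executed instructions: 35.

35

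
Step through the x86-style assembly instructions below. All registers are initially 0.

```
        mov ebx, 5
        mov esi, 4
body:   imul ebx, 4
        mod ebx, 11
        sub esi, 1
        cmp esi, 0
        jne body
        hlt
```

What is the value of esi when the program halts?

0

ebx=5
esi=4
ebx=5*4=20
ebx=20%11=9
esi=4-1=3
cmp esi, 0  (cmp 3,0)
jne body: taken
ebx=9*4=36
ebx=36%11=3
esi=3-1=2
cmp esi, 0  (cmp 2,0)
jne body: taken
ebx=3*4=12
ebx=12%11=1
esi=2-1=1
cmp esi, 0  (cmp 1,0)
jne body: taken
ebx=1*4=4
ebx=4%11=4
esi=1-1=0
cmp esi, 0  (cmp 0,0)
jne body: not taken
halt.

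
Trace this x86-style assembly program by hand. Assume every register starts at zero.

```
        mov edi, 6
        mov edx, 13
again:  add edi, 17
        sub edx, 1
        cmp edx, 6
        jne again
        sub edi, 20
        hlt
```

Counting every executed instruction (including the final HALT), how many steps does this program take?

after mov edi, 6: edi=6
after mov edx, 13: edx=13
after add edi, 17: edi=6+17=23
after sub edx, 1: edx=13-1=12
cmp edx, 6  (cmp 12,6)
jne again: taken
after add edi, 17: edi=23+17=40
after sub edx, 1: edx=12-1=11
cmp edx, 6  (cmp 11,6)
jne again: taken
after add edi, 17: edi=40+17=57
after sub edx, 1: edx=11-1=10
cmp edx, 6  (cmp 10,6)
jne again: taken
after add edi, 17: edi=57+17=74
after sub edx, 1: edx=10-1=9
cmp edx, 6  (cmp 9,6)
jne again: taken
after add edi, 17: edi=74+17=91
after sub edx, 1: edx=9-1=8
cmp edx, 6  (cmp 8,6)
jne again: taken
after add edi, 17: edi=91+17=108
after sub edx, 1: edx=8-1=7
cmp edx, 6  (cmp 7,6)
jne again: taken
after add edi, 17: edi=108+17=125
after sub edx, 1: edx=7-1=6
cmp edx, 6  (cmp 6,6)
jne again: not taken
after sub edi, 20: edi=125-20=105
halt.
Total executed instructions: 32.

32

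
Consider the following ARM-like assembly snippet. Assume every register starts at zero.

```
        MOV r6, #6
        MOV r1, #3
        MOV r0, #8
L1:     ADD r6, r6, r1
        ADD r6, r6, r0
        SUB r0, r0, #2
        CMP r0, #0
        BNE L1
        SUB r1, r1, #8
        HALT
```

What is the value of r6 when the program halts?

38

after MOV r6, #6: r6=6
after MOV r1, #3: r1=3
after MOV r0, #8: r0=8
after ADD r6, r6, r1: r6=6+3=9
after ADD r6, r6, r0: r6=9+8=17
after SUB r0, r0, #2: r0=8-2=6
CMP r0, #0  (cmp 6,0)
BNE L1: taken
after ADD r6, r6, r1: r6=17+3=20
after ADD r6, r6, r0: r6=20+6=26
after SUB r0, r0, #2: r0=6-2=4
CMP r0, #0  (cmp 4,0)
BNE L1: taken
after ADD r6, r6, r1: r6=26+3=29
after ADD r6, r6, r0: r6=29+4=33
after SUB r0, r0, #2: r0=4-2=2
CMP r0, #0  (cmp 2,0)
BNE L1: taken
after ADD r6, r6, r1: r6=33+3=36
after ADD r6, r6, r0: r6=36+2=38
after SUB r0, r0, #2: r0=2-2=0
CMP r0, #0  (cmp 0,0)
BNE L1: not taken
after SUB r1, r1, #8: r1=3-8=-5
halt.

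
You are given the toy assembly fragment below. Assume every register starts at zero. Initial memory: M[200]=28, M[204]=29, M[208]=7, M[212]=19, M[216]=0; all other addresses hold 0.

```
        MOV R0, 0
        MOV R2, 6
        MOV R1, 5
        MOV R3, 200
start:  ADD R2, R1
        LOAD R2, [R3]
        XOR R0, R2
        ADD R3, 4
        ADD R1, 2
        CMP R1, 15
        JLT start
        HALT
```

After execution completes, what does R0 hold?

after MOV R0, 0: R0=0
after MOV R2, 6: R2=6
after MOV R1, 5: R1=5
after MOV R3, 200: R3=200
after ADD R2, R1: R2=6+5=11
after LOAD R2, [R3]: R2=M[200]=28
after XOR R0, R2: R0=0^28=28
after ADD R3, 4: R3=200+4=204
after ADD R1, 2: R1=5+2=7
CMP R1, 15  (cmp 7,15)
JLT start: taken
after ADD R2, R1: R2=28+7=35
after LOAD R2, [R3]: R2=M[204]=29
after XOR R0, R2: R0=28^29=1
after ADD R3, 4: R3=204+4=208
after ADD R1, 2: R1=7+2=9
CMP R1, 15  (cmp 9,15)
JLT start: taken
after ADD R2, R1: R2=29+9=38
after LOAD R2, [R3]: R2=M[208]=7
after XOR R0, R2: R0=1^7=6
after ADD R3, 4: R3=208+4=212
after ADD R1, 2: R1=9+2=11
CMP R1, 15  (cmp 11,15)
JLT start: taken
after ADD R2, R1: R2=7+11=18
after LOAD R2, [R3]: R2=M[212]=19
after XOR R0, R2: R0=6^19=21
after ADD R3, 4: R3=212+4=216
after ADD R1, 2: R1=11+2=13
CMP R1, 15  (cmp 13,15)
JLT start: taken
after ADD R2, R1: R2=19+13=32
after LOAD R2, [R3]: R2=M[216]=0
after XOR R0, R2: R0=21^0=21
after ADD R3, 4: R3=216+4=220
after ADD R1, 2: R1=13+2=15
CMP R1, 15  (cmp 15,15)
JLT start: not taken
halt.

21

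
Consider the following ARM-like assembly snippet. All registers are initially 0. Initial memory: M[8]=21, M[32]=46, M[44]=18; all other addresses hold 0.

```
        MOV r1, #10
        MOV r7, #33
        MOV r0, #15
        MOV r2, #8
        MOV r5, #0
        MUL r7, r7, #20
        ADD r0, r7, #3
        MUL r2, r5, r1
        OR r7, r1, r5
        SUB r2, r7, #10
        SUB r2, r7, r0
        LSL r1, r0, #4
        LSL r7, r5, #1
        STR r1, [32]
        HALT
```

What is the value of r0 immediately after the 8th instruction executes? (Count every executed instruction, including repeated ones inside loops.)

663

MOV r1, #10 → r1=10
MOV r7, #33 → r7=33
MOV r0, #15 → r0=15
MOV r2, #8 → r2=8
MOV r5, #0 → r5=0
MUL r7, r7, #20 → r7=33*20=660
ADD r0, r7, #3 → r0=660+3=663
MUL r2, r5, r1 → r2=0*10=0
After step 8: r0 = 663.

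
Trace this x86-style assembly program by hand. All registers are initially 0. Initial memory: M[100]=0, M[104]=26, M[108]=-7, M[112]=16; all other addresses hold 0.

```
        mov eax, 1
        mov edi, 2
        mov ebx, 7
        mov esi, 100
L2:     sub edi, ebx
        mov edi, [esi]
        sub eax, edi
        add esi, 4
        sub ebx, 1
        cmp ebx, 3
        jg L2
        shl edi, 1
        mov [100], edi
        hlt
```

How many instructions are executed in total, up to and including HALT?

after mov eax, 1: eax=1
after mov edi, 2: edi=2
after mov ebx, 7: ebx=7
after mov esi, 100: esi=100
after sub edi, ebx: edi=2-7=-5
after mov edi, [esi]: edi=M[100]=0
after sub eax, edi: eax=1-0=1
after add esi, 4: esi=100+4=104
after sub ebx, 1: ebx=7-1=6
cmp ebx, 3  (cmp 6,3)
jg L2: taken
after sub edi, ebx: edi=0-6=-6
after mov edi, [esi]: edi=M[104]=26
after sub eax, edi: eax=1-26=-25
after add esi, 4: esi=104+4=108
after sub ebx, 1: ebx=6-1=5
cmp ebx, 3  (cmp 5,3)
jg L2: taken
after sub edi, ebx: edi=26-5=21
after mov edi, [esi]: edi=M[108]=-7
after sub eax, edi: eax=(-25)-(-7)=-18
after add esi, 4: esi=108+4=112
after sub ebx, 1: ebx=5-1=4
cmp ebx, 3  (cmp 4,3)
jg L2: taken
after sub edi, ebx: edi=(-7)-4=-11
after mov edi, [esi]: edi=M[112]=16
after sub eax, edi: eax=(-18)-16=-34
after add esi, 4: esi=112+4=116
after sub ebx, 1: ebx=4-1=3
cmp ebx, 3  (cmp 3,3)
jg L2: not taken
after shl edi, 1: edi=16<<1=32
mov [100], edi → M[100]=32
halt.
Total executed instructions: 35.

35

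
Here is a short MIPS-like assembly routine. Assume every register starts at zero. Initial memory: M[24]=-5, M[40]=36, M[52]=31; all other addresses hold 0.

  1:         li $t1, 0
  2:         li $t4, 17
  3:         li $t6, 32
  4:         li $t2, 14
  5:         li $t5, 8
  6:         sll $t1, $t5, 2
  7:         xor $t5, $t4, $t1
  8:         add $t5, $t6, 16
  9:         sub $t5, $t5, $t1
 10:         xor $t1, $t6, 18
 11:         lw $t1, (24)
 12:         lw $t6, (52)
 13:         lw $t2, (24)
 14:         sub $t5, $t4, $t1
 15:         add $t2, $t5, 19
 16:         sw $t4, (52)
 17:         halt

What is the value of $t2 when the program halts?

li $t1, 0 → $t1=0
li $t4, 17 → $t4=17
li $t6, 32 → $t6=32
li $t2, 14 → $t2=14
li $t5, 8 → $t5=8
sll $t1, $t5, 2 → $t1=8<<2=32
xor $t5, $t4, $t1 → $t5=17^32=49
add $t5, $t6, 16 → $t5=32+16=48
sub $t5, $t5, $t1 → $t5=48-32=16
xor $t1, $t6, 18 → $t1=32^18=50
lw $t1, (24) → $t1=M[24]=-5
lw $t6, (52) → $t6=M[52]=31
lw $t2, (24) → $t2=M[24]=-5
sub $t5, $t4, $t1 → $t5=17-(-5)=22
add $t2, $t5, 19 → $t2=22+19=41
sw $t4, (52) → M[52]=17
halt.

41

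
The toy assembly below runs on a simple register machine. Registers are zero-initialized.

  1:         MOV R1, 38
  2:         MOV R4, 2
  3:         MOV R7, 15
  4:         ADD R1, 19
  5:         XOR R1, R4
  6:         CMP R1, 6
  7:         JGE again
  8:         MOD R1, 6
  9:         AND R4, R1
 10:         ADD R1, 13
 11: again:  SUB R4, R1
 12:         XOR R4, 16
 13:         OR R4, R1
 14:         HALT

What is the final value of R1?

R1=38
R4=2
R7=15
R1=38+19=57
R1=57^2=59
CMP R1, 6  (cmp 59,6)
JGE again: taken
R4=2-59=-57
R4=(-57)^16=-41
R4=(-41)|59=-1
halt.

59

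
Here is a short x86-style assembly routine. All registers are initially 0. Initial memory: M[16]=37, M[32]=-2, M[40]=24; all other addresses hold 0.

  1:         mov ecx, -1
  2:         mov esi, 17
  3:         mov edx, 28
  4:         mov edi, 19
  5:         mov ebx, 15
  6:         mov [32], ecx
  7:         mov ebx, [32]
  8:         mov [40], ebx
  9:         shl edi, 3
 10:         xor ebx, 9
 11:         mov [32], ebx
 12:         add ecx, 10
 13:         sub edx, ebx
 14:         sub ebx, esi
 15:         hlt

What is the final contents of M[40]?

-1

after mov ecx, -1: ecx=-1
after mov esi, 17: esi=17
after mov edx, 28: edx=28
after mov edi, 19: edi=19
after mov ebx, 15: ebx=15
mov [32], ecx → M[32]=-1
after mov ebx, [32]: ebx=M[32]=-1
mov [40], ebx → M[40]=-1
after shl edi, 3: edi=19<<3=152
after xor ebx, 9: ebx=(-1)^9=-10
mov [32], ebx → M[32]=-10
after add ecx, 10: ecx=(-1)+10=9
after sub edx, ebx: edx=28-(-10)=38
after sub ebx, esi: ebx=(-10)-17=-27
halt.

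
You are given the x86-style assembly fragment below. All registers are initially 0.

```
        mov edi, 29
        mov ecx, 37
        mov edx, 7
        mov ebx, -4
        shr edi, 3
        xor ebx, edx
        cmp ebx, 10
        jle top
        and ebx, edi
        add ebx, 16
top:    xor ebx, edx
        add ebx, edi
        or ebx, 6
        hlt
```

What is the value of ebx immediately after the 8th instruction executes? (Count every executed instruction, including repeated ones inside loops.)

after mov edi, 29: edi=29
after mov ecx, 37: ecx=37
after mov edx, 7: edx=7
after mov ebx, -4: ebx=-4
after shr edi, 3: edi=29>>3=3
after xor ebx, edx: ebx=(-4)^7=-5
cmp ebx, 10  (cmp -5,10)
jle top: taken
After step 8: ebx = -5.

-5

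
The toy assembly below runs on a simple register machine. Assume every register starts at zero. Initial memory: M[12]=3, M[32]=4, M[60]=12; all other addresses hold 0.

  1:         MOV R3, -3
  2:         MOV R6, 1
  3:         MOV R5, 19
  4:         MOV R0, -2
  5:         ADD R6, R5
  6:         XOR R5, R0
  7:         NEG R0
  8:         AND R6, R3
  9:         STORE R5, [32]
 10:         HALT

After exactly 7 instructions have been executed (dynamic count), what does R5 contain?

-19

MOV R3, -3 → R3=-3
MOV R6, 1 → R6=1
MOV R5, 19 → R5=19
MOV R0, -2 → R0=-2
ADD R6, R5 → R6=1+19=20
XOR R5, R0 → R5=19^(-2)=-19
NEG R0 → R0=-(-2)=2
After step 7: R5 = -19.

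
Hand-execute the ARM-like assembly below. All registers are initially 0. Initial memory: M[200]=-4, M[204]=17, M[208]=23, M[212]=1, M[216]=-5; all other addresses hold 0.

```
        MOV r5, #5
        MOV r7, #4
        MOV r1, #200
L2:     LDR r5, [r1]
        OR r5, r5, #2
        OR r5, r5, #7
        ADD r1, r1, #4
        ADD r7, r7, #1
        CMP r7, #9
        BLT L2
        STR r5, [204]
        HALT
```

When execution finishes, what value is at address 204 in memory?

-1

r5=5
r7=4
r1=200
r5=M[200]=-4
r5=(-4)|2=-2
r5=(-2)|7=-1
r1=200+4=204
r7=4+1=5
CMP r7, #9  (cmp 5,9)
BLT L2: taken
r5=M[204]=17
r5=17|2=19
r5=19|7=23
r1=204+4=208
r7=5+1=6
CMP r7, #9  (cmp 6,9)
BLT L2: taken
r5=M[208]=23
r5=23|2=23
r5=23|7=23
r1=208+4=212
r7=6+1=7
CMP r7, #9  (cmp 7,9)
BLT L2: taken
r5=M[212]=1
r5=1|2=3
r5=3|7=7
r1=212+4=216
r7=7+1=8
CMP r7, #9  (cmp 8,9)
BLT L2: taken
r5=M[216]=-5
r5=(-5)|2=-5
r5=(-5)|7=-1
r1=216+4=220
r7=8+1=9
CMP r7, #9  (cmp 9,9)
BLT L2: not taken
STR r5, [204] → M[204]=-1
halt.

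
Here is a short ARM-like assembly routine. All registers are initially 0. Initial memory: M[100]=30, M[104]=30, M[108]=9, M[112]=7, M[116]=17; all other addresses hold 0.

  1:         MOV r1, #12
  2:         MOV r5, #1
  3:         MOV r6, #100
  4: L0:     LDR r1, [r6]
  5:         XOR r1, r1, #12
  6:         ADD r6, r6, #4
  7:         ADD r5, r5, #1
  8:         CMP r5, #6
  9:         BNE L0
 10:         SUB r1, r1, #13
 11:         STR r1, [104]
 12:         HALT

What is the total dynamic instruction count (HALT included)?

36

after MOV r1, #12: r1=12
after MOV r5, #1: r5=1
after MOV r6, #100: r6=100
after LDR r1, [r6]: r1=M[100]=30
after XOR r1, r1, #12: r1=30^12=18
after ADD r6, r6, #4: r6=100+4=104
after ADD r5, r5, #1: r5=1+1=2
CMP r5, #6  (cmp 2,6)
BNE L0: taken
after LDR r1, [r6]: r1=M[104]=30
after XOR r1, r1, #12: r1=30^12=18
after ADD r6, r6, #4: r6=104+4=108
after ADD r5, r5, #1: r5=2+1=3
CMP r5, #6  (cmp 3,6)
BNE L0: taken
after LDR r1, [r6]: r1=M[108]=9
after XOR r1, r1, #12: r1=9^12=5
after ADD r6, r6, #4: r6=108+4=112
after ADD r5, r5, #1: r5=3+1=4
CMP r5, #6  (cmp 4,6)
BNE L0: taken
after LDR r1, [r6]: r1=M[112]=7
after XOR r1, r1, #12: r1=7^12=11
after ADD r6, r6, #4: r6=112+4=116
after ADD r5, r5, #1: r5=4+1=5
CMP r5, #6  (cmp 5,6)
BNE L0: taken
after LDR r1, [r6]: r1=M[116]=17
after XOR r1, r1, #12: r1=17^12=29
after ADD r6, r6, #4: r6=116+4=120
after ADD r5, r5, #1: r5=5+1=6
CMP r5, #6  (cmp 6,6)
BNE L0: not taken
after SUB r1, r1, #13: r1=29-13=16
STR r1, [104] → M[104]=16
halt.
Total executed instructions: 36.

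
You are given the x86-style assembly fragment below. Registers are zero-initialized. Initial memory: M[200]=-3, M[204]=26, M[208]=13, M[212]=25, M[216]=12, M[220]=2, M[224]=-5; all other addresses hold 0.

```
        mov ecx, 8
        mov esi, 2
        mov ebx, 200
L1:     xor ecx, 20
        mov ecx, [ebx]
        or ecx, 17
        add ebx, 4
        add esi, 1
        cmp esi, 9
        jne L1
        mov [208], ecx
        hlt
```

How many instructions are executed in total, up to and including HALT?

54

ecx=8
esi=2
ebx=200
ecx=8^20=28
ecx=M[200]=-3
ecx=(-3)|17=-3
ebx=200+4=204
esi=2+1=3
cmp esi, 9  (cmp 3,9)
jne L1: taken
ecx=(-3)^20=-23
ecx=M[204]=26
ecx=26|17=27
ebx=204+4=208
esi=3+1=4
cmp esi, 9  (cmp 4,9)
jne L1: taken
ecx=27^20=15
ecx=M[208]=13
ecx=13|17=29
ebx=208+4=212
esi=4+1=5
cmp esi, 9  (cmp 5,9)
jne L1: taken
ecx=29^20=9
ecx=M[212]=25
ecx=25|17=25
ebx=212+4=216
esi=5+1=6
cmp esi, 9  (cmp 6,9)
jne L1: taken
ecx=25^20=13
ecx=M[216]=12
ecx=12|17=29
ebx=216+4=220
esi=6+1=7
cmp esi, 9  (cmp 7,9)
jne L1: taken
ecx=29^20=9
ecx=M[220]=2
ecx=2|17=19
ebx=220+4=224
esi=7+1=8
cmp esi, 9  (cmp 8,9)
jne L1: taken
ecx=19^20=7
ecx=M[224]=-5
ecx=(-5)|17=-5
ebx=224+4=228
esi=8+1=9
cmp esi, 9  (cmp 9,9)
jne L1: not taken
mov [208], ecx → M[208]=-5
halt.
Total executed instructions: 54.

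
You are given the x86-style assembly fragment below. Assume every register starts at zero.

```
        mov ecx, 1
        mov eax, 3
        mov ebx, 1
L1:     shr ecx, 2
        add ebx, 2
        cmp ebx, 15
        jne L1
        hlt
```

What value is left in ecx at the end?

0

after mov ecx, 1: ecx=1
after mov eax, 3: eax=3
after mov ebx, 1: ebx=1
after shr ecx, 2: ecx=1>>2=0
after add ebx, 2: ebx=1+2=3
cmp ebx, 15  (cmp 3,15)
jne L1: taken
after shr ecx, 2: ecx=0>>2=0
after add ebx, 2: ebx=3+2=5
cmp ebx, 15  (cmp 5,15)
jne L1: taken
after shr ecx, 2: ecx=0>>2=0
after add ebx, 2: ebx=5+2=7
cmp ebx, 15  (cmp 7,15)
jne L1: taken
after shr ecx, 2: ecx=0>>2=0
after add ebx, 2: ebx=7+2=9
cmp ebx, 15  (cmp 9,15)
jne L1: taken
after shr ecx, 2: ecx=0>>2=0
after add ebx, 2: ebx=9+2=11
cmp ebx, 15  (cmp 11,15)
jne L1: taken
after shr ecx, 2: ecx=0>>2=0
after add ebx, 2: ebx=11+2=13
cmp ebx, 15  (cmp 13,15)
jne L1: taken
after shr ecx, 2: ecx=0>>2=0
after add ebx, 2: ebx=13+2=15
cmp ebx, 15  (cmp 15,15)
jne L1: not taken
halt.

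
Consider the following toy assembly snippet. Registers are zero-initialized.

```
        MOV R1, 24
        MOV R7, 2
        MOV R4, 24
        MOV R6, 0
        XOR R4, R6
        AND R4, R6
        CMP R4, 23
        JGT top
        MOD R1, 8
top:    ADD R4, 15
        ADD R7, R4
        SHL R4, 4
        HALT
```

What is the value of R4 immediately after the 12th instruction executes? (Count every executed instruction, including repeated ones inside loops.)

240

R1=24
R7=2
R4=24
R6=0
R4=24^0=24
R4=24&0=0
CMP R4, 23  (cmp 0,23)
JGT top: not taken
R1=24%8=0
R4=0+15=15
R7=2+15=17
R4=15<<4=240
After step 12: R4 = 240.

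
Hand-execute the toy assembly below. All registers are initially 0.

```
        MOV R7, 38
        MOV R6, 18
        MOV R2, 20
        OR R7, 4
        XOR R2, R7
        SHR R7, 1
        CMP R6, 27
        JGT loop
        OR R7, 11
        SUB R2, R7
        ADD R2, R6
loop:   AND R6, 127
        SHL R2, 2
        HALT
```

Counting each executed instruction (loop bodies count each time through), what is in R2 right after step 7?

50

R7=38
R6=18
R2=20
R7=38|4=38
R2=20^38=50
R7=38>>1=19
CMP R6, 27  (cmp 18,27)
After step 7: R2 = 50.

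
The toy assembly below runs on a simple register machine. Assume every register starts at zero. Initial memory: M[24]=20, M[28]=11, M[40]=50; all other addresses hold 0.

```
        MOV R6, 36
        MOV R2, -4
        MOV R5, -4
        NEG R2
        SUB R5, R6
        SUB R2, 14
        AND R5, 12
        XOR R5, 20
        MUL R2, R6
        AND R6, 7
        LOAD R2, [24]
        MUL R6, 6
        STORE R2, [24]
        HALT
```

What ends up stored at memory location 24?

20

after MOV R6, 36: R6=36
after MOV R2, -4: R2=-4
after MOV R5, -4: R5=-4
after NEG R2: R2=-(-4)=4
after SUB R5, R6: R5=(-4)-36=-40
after SUB R2, 14: R2=4-14=-10
after AND R5, 12: R5=(-40)&12=8
after XOR R5, 20: R5=8^20=28
after MUL R2, R6: R2=(-10)*36=-360
after AND R6, 7: R6=36&7=4
after LOAD R2, [24]: R2=M[24]=20
after MUL R6, 6: R6=4*6=24
STORE R2, [24] → M[24]=20
halt.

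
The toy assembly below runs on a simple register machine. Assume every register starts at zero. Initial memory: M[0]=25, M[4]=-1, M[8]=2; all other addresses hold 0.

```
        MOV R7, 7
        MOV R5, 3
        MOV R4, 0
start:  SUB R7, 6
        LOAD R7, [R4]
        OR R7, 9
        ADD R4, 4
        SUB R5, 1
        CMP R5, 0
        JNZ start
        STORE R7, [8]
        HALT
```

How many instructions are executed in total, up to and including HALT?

26

R7=7
R5=3
R4=0
R7=7-6=1
R7=M[0]=25
R7=25|9=25
R4=0+4=4
R5=3-1=2
CMP R5, 0  (cmp 2,0)
JNZ start: taken
R7=25-6=19
R7=M[4]=-1
R7=(-1)|9=-1
R4=4+4=8
R5=2-1=1
CMP R5, 0  (cmp 1,0)
JNZ start: taken
R7=(-1)-6=-7
R7=M[8]=2
R7=2|9=11
R4=8+4=12
R5=1-1=0
CMP R5, 0  (cmp 0,0)
JNZ start: not taken
STORE R7, [8] → M[8]=11
halt.
Total executed instructions: 26.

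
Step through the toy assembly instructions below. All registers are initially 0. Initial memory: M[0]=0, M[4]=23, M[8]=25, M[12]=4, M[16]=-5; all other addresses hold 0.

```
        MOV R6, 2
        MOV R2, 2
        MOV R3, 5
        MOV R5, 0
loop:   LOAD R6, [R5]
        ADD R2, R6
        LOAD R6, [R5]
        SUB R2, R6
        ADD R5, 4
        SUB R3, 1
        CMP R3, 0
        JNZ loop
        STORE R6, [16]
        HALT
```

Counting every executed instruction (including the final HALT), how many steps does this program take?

46

R6=2
R2=2
R3=5
R5=0
R6=M[0]=0
R2=2+0=2
R6=M[0]=0
R2=2-0=2
R5=0+4=4
R3=5-1=4
CMP R3, 0  (cmp 4,0)
JNZ loop: taken
R6=M[4]=23
R2=2+23=25
R6=M[4]=23
R2=25-23=2
R5=4+4=8
R3=4-1=3
CMP R3, 0  (cmp 3,0)
JNZ loop: taken
R6=M[8]=25
R2=2+25=27
R6=M[8]=25
R2=27-25=2
R5=8+4=12
R3=3-1=2
CMP R3, 0  (cmp 2,0)
JNZ loop: taken
R6=M[12]=4
R2=2+4=6
R6=M[12]=4
R2=6-4=2
R5=12+4=16
R3=2-1=1
CMP R3, 0  (cmp 1,0)
JNZ loop: taken
R6=M[16]=-5
R2=2+(-5)=-3
R6=M[16]=-5
R2=(-3)-(-5)=2
R5=16+4=20
R3=1-1=0
CMP R3, 0  (cmp 0,0)
JNZ loop: not taken
STORE R6, [16] → M[16]=-5
halt.
Total executed instructions: 46.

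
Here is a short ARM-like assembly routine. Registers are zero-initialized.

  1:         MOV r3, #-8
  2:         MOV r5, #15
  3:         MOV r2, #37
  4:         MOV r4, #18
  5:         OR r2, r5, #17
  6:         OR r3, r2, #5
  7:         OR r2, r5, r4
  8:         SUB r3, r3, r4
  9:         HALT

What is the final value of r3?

13

r3=-8
r5=15
r2=37
r4=18
r2=15|17=31
r3=31|5=31
r2=15|18=31
r3=31-18=13
halt.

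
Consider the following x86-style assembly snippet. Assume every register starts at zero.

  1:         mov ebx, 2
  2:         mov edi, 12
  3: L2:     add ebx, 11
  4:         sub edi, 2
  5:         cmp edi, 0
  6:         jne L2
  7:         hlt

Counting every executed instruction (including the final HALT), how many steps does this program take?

27

ebx=2
edi=12
ebx=2+11=13
edi=12-2=10
cmp edi, 0  (cmp 10,0)
jne L2: taken
ebx=13+11=24
edi=10-2=8
cmp edi, 0  (cmp 8,0)
jne L2: taken
ebx=24+11=35
edi=8-2=6
cmp edi, 0  (cmp 6,0)
jne L2: taken
ebx=35+11=46
edi=6-2=4
cmp edi, 0  (cmp 4,0)
jne L2: taken
ebx=46+11=57
edi=4-2=2
cmp edi, 0  (cmp 2,0)
jne L2: taken
ebx=57+11=68
edi=2-2=0
cmp edi, 0  (cmp 0,0)
jne L2: not taken
halt.
Total executed instructions: 27.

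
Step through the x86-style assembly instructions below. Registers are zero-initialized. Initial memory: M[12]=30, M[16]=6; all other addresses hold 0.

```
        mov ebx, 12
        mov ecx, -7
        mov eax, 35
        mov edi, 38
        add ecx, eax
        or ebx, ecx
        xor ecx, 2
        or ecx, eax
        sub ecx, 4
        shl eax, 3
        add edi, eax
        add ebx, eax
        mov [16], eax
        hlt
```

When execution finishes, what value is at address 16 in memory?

280

mov ebx, 12 → ebx=12
mov ecx, -7 → ecx=-7
mov eax, 35 → eax=35
mov edi, 38 → edi=38
add ecx, eax → ecx=(-7)+35=28
or ebx, ecx → ebx=12|28=28
xor ecx, 2 → ecx=28^2=30
or ecx, eax → ecx=30|35=63
sub ecx, 4 → ecx=63-4=59
shl eax, 3 → eax=35<<3=280
add edi, eax → edi=38+280=318
add ebx, eax → ebx=28+280=308
mov [16], eax → M[16]=280
halt.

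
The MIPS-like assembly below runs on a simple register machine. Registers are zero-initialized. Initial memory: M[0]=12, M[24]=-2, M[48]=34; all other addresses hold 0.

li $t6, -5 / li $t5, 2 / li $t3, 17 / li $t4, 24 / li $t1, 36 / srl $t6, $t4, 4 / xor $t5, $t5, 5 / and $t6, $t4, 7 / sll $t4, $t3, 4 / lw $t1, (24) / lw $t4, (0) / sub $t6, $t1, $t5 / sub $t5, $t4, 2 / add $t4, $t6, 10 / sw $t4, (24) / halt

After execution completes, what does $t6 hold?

$t6=-5
$t5=2
$t3=17
$t4=24
$t1=36
$t6=24>>4=1
$t5=2^5=7
$t6=24&7=0
$t4=17<<4=272
$t1=M[24]=-2
$t4=M[0]=12
$t6=(-2)-7=-9
$t5=12-2=10
$t4=(-9)+10=1
sw $t4, (24) → M[24]=1
halt.

-9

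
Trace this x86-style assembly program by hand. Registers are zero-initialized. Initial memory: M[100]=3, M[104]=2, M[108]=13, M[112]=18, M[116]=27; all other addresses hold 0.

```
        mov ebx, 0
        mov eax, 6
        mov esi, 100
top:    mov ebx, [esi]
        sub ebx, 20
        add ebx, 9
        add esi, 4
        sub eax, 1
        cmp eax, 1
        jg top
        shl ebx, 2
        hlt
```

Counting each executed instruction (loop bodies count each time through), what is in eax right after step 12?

5

mov ebx, 0 → ebx=0
mov eax, 6 → eax=6
mov esi, 100 → esi=100
mov ebx, [esi] → ebx=M[100]=3
sub ebx, 20 → ebx=3-20=-17
add ebx, 9 → ebx=(-17)+9=-8
add esi, 4 → esi=100+4=104
sub eax, 1 → eax=6-1=5
cmp eax, 1  (cmp 5,1)
jg top: taken
mov ebx, [esi] → ebx=M[104]=2
sub ebx, 20 → ebx=2-20=-18
After step 12: eax = 5.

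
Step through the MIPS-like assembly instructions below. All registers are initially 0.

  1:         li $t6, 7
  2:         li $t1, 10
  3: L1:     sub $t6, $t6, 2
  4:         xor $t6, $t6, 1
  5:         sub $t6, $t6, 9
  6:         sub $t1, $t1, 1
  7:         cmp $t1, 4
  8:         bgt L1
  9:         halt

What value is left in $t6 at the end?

after li $t6, 7: $t6=7
after li $t1, 10: $t1=10
after sub $t6, $t6, 2: $t6=7-2=5
after xor $t6, $t6, 1: $t6=5^1=4
after sub $t6, $t6, 9: $t6=4-9=-5
after sub $t1, $t1, 1: $t1=10-1=9
cmp $t1, 4  (cmp 9,4)
bgt L1: taken
after sub $t6, $t6, 2: $t6=(-5)-2=-7
after xor $t6, $t6, 1: $t6=(-7)^1=-8
after sub $t6, $t6, 9: $t6=(-8)-9=-17
after sub $t1, $t1, 1: $t1=9-1=8
cmp $t1, 4  (cmp 8,4)
bgt L1: taken
after sub $t6, $t6, 2: $t6=(-17)-2=-19
after xor $t6, $t6, 1: $t6=(-19)^1=-20
after sub $t6, $t6, 9: $t6=(-20)-9=-29
after sub $t1, $t1, 1: $t1=8-1=7
cmp $t1, 4  (cmp 7,4)
bgt L1: taken
after sub $t6, $t6, 2: $t6=(-29)-2=-31
after xor $t6, $t6, 1: $t6=(-31)^1=-32
after sub $t6, $t6, 9: $t6=(-32)-9=-41
after sub $t1, $t1, 1: $t1=7-1=6
cmp $t1, 4  (cmp 6,4)
bgt L1: taken
after sub $t6, $t6, 2: $t6=(-41)-2=-43
after xor $t6, $t6, 1: $t6=(-43)^1=-44
after sub $t6, $t6, 9: $t6=(-44)-9=-53
after sub $t1, $t1, 1: $t1=6-1=5
cmp $t1, 4  (cmp 5,4)
bgt L1: taken
after sub $t6, $t6, 2: $t6=(-53)-2=-55
after xor $t6, $t6, 1: $t6=(-55)^1=-56
after sub $t6, $t6, 9: $t6=(-56)-9=-65
after sub $t1, $t1, 1: $t1=5-1=4
cmp $t1, 4  (cmp 4,4)
bgt L1: not taken
halt.

-65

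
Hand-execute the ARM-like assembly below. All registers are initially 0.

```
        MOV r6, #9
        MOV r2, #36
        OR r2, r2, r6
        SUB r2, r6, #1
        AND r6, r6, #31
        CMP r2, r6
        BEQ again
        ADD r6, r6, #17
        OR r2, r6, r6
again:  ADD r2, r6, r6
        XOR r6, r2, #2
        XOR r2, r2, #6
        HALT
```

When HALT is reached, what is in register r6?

MOV r6, #9 → r6=9
MOV r2, #36 → r2=36
OR r2, r2, r6 → r2=36|9=45
SUB r2, r6, #1 → r2=9-1=8
AND r6, r6, #31 → r6=9&31=9
CMP r2, r6  (cmp 8,9)
BEQ again: not taken
ADD r6, r6, #17 → r6=9+17=26
OR r2, r6, r6 → r2=26|26=26
ADD r2, r6, r6 → r2=26+26=52
XOR r6, r2, #2 → r6=52^2=54
XOR r2, r2, #6 → r2=52^6=50
halt.

54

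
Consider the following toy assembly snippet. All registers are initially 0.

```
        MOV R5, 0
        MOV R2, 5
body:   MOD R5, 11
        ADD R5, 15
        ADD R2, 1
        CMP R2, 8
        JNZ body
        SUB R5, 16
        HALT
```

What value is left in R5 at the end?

7

R5=0
R2=5
R5=0%11=0
R5=0+15=15
R2=5+1=6
CMP R2, 8  (cmp 6,8)
JNZ body: taken
R5=15%11=4
R5=4+15=19
R2=6+1=7
CMP R2, 8  (cmp 7,8)
JNZ body: taken
R5=19%11=8
R5=8+15=23
R2=7+1=8
CMP R2, 8  (cmp 8,8)
JNZ body: not taken
R5=23-16=7
halt.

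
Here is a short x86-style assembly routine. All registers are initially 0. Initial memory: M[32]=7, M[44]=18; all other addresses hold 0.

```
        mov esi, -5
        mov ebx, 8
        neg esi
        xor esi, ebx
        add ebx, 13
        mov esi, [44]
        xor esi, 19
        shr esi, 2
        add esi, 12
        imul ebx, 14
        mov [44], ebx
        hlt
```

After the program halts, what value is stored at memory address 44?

294

after mov esi, -5: esi=-5
after mov ebx, 8: ebx=8
after neg esi: esi=-(-5)=5
after xor esi, ebx: esi=5^8=13
after add ebx, 13: ebx=8+13=21
after mov esi, [44]: esi=M[44]=18
after xor esi, 19: esi=18^19=1
after shr esi, 2: esi=1>>2=0
after add esi, 12: esi=0+12=12
after imul ebx, 14: ebx=21*14=294
mov [44], ebx → M[44]=294
halt.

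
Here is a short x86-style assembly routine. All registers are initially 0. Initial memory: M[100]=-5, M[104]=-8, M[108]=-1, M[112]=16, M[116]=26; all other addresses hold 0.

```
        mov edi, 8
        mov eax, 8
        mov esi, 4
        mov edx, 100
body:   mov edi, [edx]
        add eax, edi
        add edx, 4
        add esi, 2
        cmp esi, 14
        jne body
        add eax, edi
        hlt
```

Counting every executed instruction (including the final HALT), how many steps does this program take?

edi=8
eax=8
esi=4
edx=100
edi=M[100]=-5
eax=8+(-5)=3
edx=100+4=104
esi=4+2=6
cmp esi, 14  (cmp 6,14)
jne body: taken
edi=M[104]=-8
eax=3+(-8)=-5
edx=104+4=108
esi=6+2=8
cmp esi, 14  (cmp 8,14)
jne body: taken
edi=M[108]=-1
eax=(-5)+(-1)=-6
edx=108+4=112
esi=8+2=10
cmp esi, 14  (cmp 10,14)
jne body: taken
edi=M[112]=16
eax=(-6)+16=10
edx=112+4=116
esi=10+2=12
cmp esi, 14  (cmp 12,14)
jne body: taken
edi=M[116]=26
eax=10+26=36
edx=116+4=120
esi=12+2=14
cmp esi, 14  (cmp 14,14)
jne body: not taken
eax=36+26=62
halt.
Total executed instructions: 36.

36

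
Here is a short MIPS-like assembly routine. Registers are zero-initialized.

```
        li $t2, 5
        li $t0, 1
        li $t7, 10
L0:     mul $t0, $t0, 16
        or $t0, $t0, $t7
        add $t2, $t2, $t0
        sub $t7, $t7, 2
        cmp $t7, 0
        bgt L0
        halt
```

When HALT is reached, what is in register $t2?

1854195

after li $t2, 5: $t2=5
after li $t0, 1: $t0=1
after li $t7, 10: $t7=10
after mul $t0, $t0, 16: $t0=1*16=16
after or $t0, $t0, $t7: $t0=16|10=26
after add $t2, $t2, $t0: $t2=5+26=31
after sub $t7, $t7, 2: $t7=10-2=8
cmp $t7, 0  (cmp 8,0)
bgt L0: taken
after mul $t0, $t0, 16: $t0=26*16=416
after or $t0, $t0, $t7: $t0=416|8=424
after add $t2, $t2, $t0: $t2=31+424=455
after sub $t7, $t7, 2: $t7=8-2=6
cmp $t7, 0  (cmp 6,0)
bgt L0: taken
after mul $t0, $t0, 16: $t0=424*16=6784
after or $t0, $t0, $t7: $t0=6784|6=6790
after add $t2, $t2, $t0: $t2=455+6790=7245
after sub $t7, $t7, 2: $t7=6-2=4
cmp $t7, 0  (cmp 4,0)
bgt L0: taken
after mul $t0, $t0, 16: $t0=6790*16=108640
after or $t0, $t0, $t7: $t0=108640|4=108644
after add $t2, $t2, $t0: $t2=7245+108644=115889
after sub $t7, $t7, 2: $t7=4-2=2
cmp $t7, 0  (cmp 2,0)
bgt L0: taken
after mul $t0, $t0, 16: $t0=108644*16=1738304
after or $t0, $t0, $t7: $t0=1738304|2=1738306
after add $t2, $t2, $t0: $t2=115889+1738306=1854195
after sub $t7, $t7, 2: $t7=2-2=0
cmp $t7, 0  (cmp 0,0)
bgt L0: not taken
halt.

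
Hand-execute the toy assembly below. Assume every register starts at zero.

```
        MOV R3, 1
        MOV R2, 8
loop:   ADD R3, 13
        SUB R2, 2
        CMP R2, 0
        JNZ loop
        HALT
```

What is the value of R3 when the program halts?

53

R3=1
R2=8
R3=1+13=14
R2=8-2=6
CMP R2, 0  (cmp 6,0)
JNZ loop: taken
R3=14+13=27
R2=6-2=4
CMP R2, 0  (cmp 4,0)
JNZ loop: taken
R3=27+13=40
R2=4-2=2
CMP R2, 0  (cmp 2,0)
JNZ loop: taken
R3=40+13=53
R2=2-2=0
CMP R2, 0  (cmp 0,0)
JNZ loop: not taken
halt.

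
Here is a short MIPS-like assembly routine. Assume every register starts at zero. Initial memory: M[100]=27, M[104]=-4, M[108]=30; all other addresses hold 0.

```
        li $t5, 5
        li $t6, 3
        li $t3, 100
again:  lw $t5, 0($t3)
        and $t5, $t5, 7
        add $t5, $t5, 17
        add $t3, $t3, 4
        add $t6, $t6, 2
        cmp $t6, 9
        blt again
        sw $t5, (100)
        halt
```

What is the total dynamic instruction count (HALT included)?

$t5=5
$t6=3
$t3=100
$t5=M[100]=27
$t5=27&7=3
$t5=3+17=20
$t3=100+4=104
$t6=3+2=5
cmp $t6, 9  (cmp 5,9)
blt again: taken
$t5=M[104]=-4
$t5=(-4)&7=4
$t5=4+17=21
$t3=104+4=108
$t6=5+2=7
cmp $t6, 9  (cmp 7,9)
blt again: taken
$t5=M[108]=30
$t5=30&7=6
$t5=6+17=23
$t3=108+4=112
$t6=7+2=9
cmp $t6, 9  (cmp 9,9)
blt again: not taken
sw $t5, (100) → M[100]=23
halt.
Total executed instructions: 26.

26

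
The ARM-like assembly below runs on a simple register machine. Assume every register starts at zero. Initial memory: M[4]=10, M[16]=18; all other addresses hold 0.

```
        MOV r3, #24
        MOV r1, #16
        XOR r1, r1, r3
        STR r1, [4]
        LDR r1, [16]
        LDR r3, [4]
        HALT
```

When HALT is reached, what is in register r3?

8

MOV r3, #24 → r3=24
MOV r1, #16 → r1=16
XOR r1, r1, r3 → r1=16^24=8
STR r1, [4] → M[4]=8
LDR r1, [16] → r1=M[16]=18
LDR r3, [4] → r3=M[4]=8
halt.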